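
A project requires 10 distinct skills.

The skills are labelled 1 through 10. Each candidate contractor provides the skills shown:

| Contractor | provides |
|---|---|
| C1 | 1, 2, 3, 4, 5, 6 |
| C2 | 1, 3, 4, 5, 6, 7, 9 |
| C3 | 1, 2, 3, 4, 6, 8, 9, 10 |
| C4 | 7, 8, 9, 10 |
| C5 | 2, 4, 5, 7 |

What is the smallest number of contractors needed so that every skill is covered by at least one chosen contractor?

2

C1 and C4 together: C1 ∪ C4 = {1, 2, 3, 4, 5, 6, 7, 8, 9, 10} — every skill is covered.
No single contractor has all 10 skills (the largest, C3, has 8), so 2 is optimal.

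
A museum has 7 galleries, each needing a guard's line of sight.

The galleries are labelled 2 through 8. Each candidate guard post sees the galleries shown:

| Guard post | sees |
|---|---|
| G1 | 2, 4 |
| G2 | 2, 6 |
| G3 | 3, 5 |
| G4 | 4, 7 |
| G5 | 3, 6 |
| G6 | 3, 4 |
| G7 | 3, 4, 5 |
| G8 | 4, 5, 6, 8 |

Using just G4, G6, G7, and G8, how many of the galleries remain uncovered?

1

Union of G4, G6, G7, G8 = {3, 4, 5, 6, 7, 8}.
Not covered: 2 — 1 gallery.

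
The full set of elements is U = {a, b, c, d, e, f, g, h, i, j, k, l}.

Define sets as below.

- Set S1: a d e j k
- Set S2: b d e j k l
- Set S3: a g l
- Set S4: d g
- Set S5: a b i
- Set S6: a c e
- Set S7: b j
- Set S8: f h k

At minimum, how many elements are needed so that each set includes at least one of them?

4

T = {a, g, h, j} meets every set (each contains at least one member of T), and |T| = 4.
The sets S4, S6, S7, S8 are pairwise disjoint, so any hitting set needs a separate element for each — at least 4. Hence 4 is optimal.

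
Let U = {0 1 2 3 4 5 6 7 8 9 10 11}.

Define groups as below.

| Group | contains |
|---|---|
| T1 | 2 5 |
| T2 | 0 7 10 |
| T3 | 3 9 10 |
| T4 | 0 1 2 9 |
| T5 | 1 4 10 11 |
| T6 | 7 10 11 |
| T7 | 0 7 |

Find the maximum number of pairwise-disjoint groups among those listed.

T1, T3, T7 are pairwise disjoint (T1={2,5}; T3={3,9,10}; T7={0,7}).
Every remaining group overlaps one of these, and no 4 of the listed groups are pairwise disjoint, so 3 is the maximum.

3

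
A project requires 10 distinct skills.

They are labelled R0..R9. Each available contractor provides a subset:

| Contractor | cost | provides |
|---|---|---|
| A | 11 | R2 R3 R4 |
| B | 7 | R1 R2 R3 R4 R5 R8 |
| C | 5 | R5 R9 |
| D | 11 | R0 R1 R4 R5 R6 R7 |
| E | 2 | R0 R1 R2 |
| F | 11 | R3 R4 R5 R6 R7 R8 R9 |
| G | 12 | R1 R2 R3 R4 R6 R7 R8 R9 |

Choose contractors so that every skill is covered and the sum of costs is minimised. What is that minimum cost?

E, F together cover every skill (E ∪ F = {R0, R1, R2, R3, R4, R5, R6, R7, R8, R9}); total cost 2 + 11 = 13.
No covering selection has total cost below 13.

13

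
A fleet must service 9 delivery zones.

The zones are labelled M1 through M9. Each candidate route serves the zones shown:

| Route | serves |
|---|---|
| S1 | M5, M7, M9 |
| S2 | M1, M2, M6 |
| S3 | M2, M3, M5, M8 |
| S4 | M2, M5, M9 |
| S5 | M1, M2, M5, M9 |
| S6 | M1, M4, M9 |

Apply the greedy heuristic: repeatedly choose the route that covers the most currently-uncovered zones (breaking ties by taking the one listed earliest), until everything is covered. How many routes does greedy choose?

4

Greedy: pick S3 (covers 4 new) → pick S6 (covers 3 new) → pick S1 (covers 1 new) → pick S2 (covers 1 new). Total picks: 4.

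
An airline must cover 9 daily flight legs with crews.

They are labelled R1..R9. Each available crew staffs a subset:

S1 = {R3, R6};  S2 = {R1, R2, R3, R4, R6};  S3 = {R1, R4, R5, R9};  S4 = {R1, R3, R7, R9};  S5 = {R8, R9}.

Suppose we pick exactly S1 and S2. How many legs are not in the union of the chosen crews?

4

Union of S1, S2 = {R1, R2, R3, R4, R6}.
Not covered: R5, R7, R8, R9 — 4 legs.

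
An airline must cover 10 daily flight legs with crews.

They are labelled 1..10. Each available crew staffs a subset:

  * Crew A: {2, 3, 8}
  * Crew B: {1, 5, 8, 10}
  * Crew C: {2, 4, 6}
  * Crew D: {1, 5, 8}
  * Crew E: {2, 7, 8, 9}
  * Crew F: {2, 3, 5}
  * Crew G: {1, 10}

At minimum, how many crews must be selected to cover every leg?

4

A and B and C and E together: A ∪ B ∪ C ∪ E = {1, 2, 3, 4, 5, 6, 7, 8, 9, 10} — every leg is covered.
No 3 of the 7 crews cover everything (all 35 combinations miss at least one leg), so 4 is optimal.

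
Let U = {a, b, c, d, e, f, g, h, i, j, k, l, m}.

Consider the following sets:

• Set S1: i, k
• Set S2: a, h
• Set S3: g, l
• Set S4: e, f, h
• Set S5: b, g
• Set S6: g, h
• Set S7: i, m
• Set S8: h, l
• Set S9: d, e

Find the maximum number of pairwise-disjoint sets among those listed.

4

S5, S7, S8, S9 are pairwise disjoint (S5={b,g}; S7={i,m}; S8={h,l}; S9={d,e}).
Every remaining set overlaps one of these, and no 5 of the listed sets are pairwise disjoint, so 4 is the maximum.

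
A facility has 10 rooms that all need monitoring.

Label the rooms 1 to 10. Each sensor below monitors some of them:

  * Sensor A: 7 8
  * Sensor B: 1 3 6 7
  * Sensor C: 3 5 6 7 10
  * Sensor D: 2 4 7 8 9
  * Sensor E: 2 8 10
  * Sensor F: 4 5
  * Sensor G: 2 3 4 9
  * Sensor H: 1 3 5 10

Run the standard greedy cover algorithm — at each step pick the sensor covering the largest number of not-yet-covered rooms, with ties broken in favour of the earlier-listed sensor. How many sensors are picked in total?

3

Greedy: pick C (covers 5 new) → pick D (covers 4 new) → pick B (covers 1 new). Total picks: 3.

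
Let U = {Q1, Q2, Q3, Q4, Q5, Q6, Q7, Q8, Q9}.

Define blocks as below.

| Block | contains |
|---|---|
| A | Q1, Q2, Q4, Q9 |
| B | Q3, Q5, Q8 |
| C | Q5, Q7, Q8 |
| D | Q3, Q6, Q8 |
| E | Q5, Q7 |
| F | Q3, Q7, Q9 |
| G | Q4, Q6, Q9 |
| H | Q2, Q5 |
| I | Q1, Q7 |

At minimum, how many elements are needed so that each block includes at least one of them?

T = {Q1, Q5, Q6, Q9} meets every block (each contains at least one member of T), and |T| = 4.
No choice of 3 elements meets every block, so 4 is the minimum.

4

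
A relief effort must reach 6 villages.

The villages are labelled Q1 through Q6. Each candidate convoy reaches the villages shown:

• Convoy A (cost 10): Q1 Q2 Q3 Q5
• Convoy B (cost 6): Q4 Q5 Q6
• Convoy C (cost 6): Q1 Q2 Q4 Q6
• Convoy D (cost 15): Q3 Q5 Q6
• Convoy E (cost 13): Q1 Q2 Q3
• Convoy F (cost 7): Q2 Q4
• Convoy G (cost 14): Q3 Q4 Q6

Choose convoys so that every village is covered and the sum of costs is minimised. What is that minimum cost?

A, C together cover every village (A ∪ C = {Q1, Q2, Q3, Q4, Q5, Q6}); total cost 10 + 6 = 16.
No covering selection has total cost below 16.

16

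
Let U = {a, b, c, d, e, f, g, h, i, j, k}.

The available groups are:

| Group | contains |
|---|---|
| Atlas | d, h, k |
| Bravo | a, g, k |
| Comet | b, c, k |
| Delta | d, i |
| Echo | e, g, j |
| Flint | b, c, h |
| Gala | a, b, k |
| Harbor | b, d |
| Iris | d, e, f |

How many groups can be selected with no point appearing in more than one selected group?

3

Delta, Echo, Flint are pairwise disjoint (Delta={d,i}; Echo={e,g,j}; Flint={b,c,h}).
Every remaining group overlaps one of these, and no 4 of the listed groups are pairwise disjoint, so 3 is the maximum.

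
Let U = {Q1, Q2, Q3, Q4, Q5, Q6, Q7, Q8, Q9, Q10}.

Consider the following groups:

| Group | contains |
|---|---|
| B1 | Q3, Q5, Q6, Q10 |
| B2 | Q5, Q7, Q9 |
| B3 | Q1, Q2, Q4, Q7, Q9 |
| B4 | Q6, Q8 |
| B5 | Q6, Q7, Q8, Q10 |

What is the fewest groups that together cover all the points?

3

Take {B1, B3, B5}. Their union is {Q1, Q2, Q3, Q4, Q5, Q6, Q7, Q8, Q9, Q10}, which is all 10 points.
Only B3 contains Q1, so B3 is forced; the remaining 5 points need at least 2 more groups (each remaining group adds at most 4) — so at least 3 groups are needed, and 3 is optimal.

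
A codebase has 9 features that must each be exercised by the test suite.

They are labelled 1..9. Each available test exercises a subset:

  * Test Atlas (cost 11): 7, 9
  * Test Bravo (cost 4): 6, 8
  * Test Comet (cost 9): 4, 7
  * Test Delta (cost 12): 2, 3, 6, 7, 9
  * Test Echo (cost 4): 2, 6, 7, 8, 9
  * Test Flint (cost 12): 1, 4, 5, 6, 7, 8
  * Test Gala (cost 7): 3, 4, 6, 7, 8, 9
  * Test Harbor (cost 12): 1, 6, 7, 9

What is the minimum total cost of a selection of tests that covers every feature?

23

Echo, Flint, Gala together cover every feature (Echo ∪ Flint ∪ Gala = {1, 2, 3, 4, 5, 6, 7, 8, 9}); total cost 4 + 12 + 7 = 23.
No covering selection has total cost below 23.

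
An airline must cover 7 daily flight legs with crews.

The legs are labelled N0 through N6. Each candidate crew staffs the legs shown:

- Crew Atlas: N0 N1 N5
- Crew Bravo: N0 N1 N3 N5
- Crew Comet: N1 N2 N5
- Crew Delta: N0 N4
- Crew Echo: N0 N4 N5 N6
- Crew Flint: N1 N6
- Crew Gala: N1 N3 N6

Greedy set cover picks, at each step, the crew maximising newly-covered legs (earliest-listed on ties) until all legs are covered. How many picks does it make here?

3

Greedy: pick Bravo (covers 4 new) → pick Echo (covers 2 new) → pick Comet (covers 1 new). Total picks: 3.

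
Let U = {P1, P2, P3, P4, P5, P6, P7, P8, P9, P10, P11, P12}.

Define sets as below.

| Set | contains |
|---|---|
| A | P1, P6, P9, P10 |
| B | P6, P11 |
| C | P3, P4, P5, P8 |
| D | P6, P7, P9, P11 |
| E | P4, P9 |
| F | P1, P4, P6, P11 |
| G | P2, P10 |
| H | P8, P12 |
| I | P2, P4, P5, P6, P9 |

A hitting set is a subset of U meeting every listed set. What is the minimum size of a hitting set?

4

The 4 items {P4, P6, P10, P12} hit every set.
The sets B, E, G, H are pairwise disjoint, so any hitting set needs a separate item for each — at least 4. Hence 4 is optimal.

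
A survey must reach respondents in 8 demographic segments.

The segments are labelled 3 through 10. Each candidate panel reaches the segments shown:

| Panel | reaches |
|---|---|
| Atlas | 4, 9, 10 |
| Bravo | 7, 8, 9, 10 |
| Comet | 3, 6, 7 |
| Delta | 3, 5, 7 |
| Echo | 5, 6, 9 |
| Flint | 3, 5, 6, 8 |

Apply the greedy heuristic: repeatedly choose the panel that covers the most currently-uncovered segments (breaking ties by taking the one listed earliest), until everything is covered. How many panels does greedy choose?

Greedy: pick Bravo (covers 4 new) → pick Flint (covers 3 new) → pick Atlas (covers 1 new). Total picks: 3.

3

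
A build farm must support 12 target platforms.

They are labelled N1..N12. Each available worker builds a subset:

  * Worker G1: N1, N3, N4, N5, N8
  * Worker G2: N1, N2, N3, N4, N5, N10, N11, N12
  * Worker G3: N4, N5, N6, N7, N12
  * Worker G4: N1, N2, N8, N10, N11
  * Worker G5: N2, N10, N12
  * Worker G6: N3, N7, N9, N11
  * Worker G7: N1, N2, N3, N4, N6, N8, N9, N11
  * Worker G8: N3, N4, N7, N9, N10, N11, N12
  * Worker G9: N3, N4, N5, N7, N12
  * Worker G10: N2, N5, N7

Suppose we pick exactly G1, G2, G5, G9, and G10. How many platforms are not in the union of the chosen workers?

2

Union of G1, G2, G5, G9, G10 = {N1, N2, N3, N4, N5, N7, N8, N10, N11, N12}.
Not covered: N6, N9 — 2 platforms.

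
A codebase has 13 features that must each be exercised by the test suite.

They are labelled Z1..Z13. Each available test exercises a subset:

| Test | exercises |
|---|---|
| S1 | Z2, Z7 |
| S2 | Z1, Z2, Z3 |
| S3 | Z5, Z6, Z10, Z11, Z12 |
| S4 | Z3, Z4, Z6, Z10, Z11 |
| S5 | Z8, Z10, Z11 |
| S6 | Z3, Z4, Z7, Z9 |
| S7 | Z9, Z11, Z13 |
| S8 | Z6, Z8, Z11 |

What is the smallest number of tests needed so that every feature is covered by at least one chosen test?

5

S2 and S3 and S5 and S6 and S7 together: S2 ∪ S3 ∪ S5 ∪ S6 ∪ S7 = {Z1, Z2, Z3, Z4, Z5, Z6, Z7, Z8, Z9, Z10, Z11, Z12, Z13} — every feature is covered.
No 4 of the 8 tests cover everything (all 70 combinations miss at least one feature), so 5 is optimal.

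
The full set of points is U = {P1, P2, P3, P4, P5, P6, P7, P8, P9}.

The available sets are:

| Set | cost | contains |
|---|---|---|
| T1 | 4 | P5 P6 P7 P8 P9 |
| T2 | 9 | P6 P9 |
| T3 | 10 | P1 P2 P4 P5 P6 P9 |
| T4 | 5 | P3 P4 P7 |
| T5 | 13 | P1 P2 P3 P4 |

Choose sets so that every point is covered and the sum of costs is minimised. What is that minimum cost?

T1, T5 together cover every point (T1 ∪ T5 = {P1, P2, P3, P4, P5, P6, P7, P8, P9}); total cost 4 + 13 = 17.
The greedy pick T1, T4, T3 costs 19; no covering selection beats 17.

17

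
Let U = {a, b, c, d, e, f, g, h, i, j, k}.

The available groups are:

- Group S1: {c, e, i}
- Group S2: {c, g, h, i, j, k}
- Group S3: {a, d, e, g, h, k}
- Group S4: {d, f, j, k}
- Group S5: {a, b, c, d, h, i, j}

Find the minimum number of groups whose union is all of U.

3

S3, S4, and S5 cover everything between them: the union {a, b, c, d, e, f, g, h, i, j, k} is all of U.
Only S5 contains b, so S5 is forced; the remaining 4 items need at least 2 more groups (each remaining group adds at most 3) — so at least 3 groups are needed, and 3 is optimal.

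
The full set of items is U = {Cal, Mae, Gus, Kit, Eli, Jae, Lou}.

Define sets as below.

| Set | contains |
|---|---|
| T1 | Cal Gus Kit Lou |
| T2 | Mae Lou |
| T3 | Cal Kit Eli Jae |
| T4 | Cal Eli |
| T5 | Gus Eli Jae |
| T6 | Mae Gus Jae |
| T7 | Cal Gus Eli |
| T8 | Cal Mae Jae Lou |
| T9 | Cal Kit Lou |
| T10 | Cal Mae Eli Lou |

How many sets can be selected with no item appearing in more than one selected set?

2

T2, T3 are pairwise disjoint (T2={Mae,Lou}; T3={Cal,Kit,Eli,Jae}).
Every remaining set overlaps one of these, and no 3 of the listed sets are pairwise disjoint, so 2 is the maximum.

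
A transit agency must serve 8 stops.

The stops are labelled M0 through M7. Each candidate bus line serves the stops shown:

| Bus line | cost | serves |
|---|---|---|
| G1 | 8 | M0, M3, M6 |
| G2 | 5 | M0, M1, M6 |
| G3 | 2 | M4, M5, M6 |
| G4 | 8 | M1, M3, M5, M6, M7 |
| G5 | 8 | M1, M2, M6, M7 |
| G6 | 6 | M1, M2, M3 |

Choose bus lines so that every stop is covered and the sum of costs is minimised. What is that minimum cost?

18

G1, G3, G5 together cover every stop (G1 ∪ G3 ∪ G5 = {M0, M1, M2, M3, M4, M5, M6, M7}); total cost 8 + 2 + 8 = 18.
The greedy pick G3, G6, G2, G4 costs 21; no covering selection beats 18.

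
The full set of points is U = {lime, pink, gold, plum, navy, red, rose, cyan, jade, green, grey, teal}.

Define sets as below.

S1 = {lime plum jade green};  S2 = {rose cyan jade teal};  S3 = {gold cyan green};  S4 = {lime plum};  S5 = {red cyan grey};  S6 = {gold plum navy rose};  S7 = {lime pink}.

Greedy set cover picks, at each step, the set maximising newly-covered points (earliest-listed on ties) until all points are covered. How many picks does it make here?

5

Greedy: pick S1 (covers 4 new) → pick S2 (covers 3 new) → pick S5 (covers 2 new) → pick S6 (covers 2 new) → pick S7 (covers 1 new). Total picks: 5.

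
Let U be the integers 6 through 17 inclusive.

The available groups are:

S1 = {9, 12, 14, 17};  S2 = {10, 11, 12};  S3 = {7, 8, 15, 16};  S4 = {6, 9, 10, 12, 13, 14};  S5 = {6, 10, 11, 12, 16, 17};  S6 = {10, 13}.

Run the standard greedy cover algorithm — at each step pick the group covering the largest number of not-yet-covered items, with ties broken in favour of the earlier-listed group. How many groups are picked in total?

3

Greedy: pick S4 (covers 6 new) → pick S3 (covers 4 new) → pick S5 (covers 2 new). Total picks: 3.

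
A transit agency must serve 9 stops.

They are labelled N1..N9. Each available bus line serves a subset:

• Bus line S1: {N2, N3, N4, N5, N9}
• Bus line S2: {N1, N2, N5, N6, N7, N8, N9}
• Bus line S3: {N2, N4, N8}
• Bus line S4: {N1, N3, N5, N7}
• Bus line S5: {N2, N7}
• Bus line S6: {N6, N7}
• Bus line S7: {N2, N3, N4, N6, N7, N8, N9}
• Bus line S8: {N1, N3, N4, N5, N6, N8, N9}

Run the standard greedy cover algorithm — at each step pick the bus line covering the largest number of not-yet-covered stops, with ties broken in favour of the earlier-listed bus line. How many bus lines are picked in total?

Greedy: pick S2 (covers 7 new) → pick S1 (covers 2 new). Total picks: 2.

2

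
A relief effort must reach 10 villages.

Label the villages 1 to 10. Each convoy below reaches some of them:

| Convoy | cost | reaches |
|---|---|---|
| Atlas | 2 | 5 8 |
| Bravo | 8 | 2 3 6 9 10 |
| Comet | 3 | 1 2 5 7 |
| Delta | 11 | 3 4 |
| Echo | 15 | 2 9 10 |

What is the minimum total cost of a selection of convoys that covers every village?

24

Atlas, Bravo, Comet, Delta together cover every village (Atlas ∪ Bravo ∪ Comet ∪ Delta = {1, 2, 3, 4, 5, 6, 7, 8, 9, 10}); total cost 2 + 8 + 3 + 11 = 24.
No covering selection has total cost below 24.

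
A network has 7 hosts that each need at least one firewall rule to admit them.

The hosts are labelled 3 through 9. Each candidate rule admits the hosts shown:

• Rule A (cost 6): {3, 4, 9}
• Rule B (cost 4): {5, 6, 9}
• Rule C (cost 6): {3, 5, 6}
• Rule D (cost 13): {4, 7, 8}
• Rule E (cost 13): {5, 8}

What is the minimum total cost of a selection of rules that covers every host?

23

A, B, D together cover every host (A ∪ B ∪ D = {3, 4, 5, 6, 7, 8, 9}); total cost 6 + 4 + 13 = 23.
No covering selection has total cost below 23.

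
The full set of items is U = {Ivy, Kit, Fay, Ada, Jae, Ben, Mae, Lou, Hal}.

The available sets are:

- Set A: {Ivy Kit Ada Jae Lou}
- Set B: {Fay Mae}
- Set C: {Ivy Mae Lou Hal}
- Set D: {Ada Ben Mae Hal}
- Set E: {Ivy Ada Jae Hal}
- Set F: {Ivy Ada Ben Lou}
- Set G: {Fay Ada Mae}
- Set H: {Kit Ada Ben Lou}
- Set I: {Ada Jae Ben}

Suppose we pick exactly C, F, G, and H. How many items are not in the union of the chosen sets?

1

Union of C, F, G, H = {Ivy, Kit, Fay, Ada, Ben, Mae, Lou, Hal}.
Not covered: Jae — 1 item.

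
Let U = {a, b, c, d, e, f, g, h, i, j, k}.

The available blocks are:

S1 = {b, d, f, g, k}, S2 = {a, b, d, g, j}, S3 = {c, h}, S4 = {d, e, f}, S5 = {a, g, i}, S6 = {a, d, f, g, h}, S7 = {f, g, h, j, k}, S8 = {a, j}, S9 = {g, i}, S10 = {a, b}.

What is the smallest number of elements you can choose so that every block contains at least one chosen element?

4

Take T = {a, f, h, i}. Each listed block contains at least one of these, so T is a hitting set of size 4.
The blocks S3, S4, S9, S10 are pairwise disjoint, so any hitting set needs a separate element for each — at least 4. Hence 4 is optimal.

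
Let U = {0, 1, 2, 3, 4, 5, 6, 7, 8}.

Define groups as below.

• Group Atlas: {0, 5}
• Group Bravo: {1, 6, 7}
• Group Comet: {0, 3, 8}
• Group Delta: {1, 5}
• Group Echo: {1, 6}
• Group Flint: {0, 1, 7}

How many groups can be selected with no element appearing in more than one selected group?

Atlas, Bravo are pairwise disjoint (Atlas={0,5}; Bravo={1,6,7}).
Every remaining group overlaps one of these, and no 3 of the listed groups are pairwise disjoint, so 2 is the maximum.

2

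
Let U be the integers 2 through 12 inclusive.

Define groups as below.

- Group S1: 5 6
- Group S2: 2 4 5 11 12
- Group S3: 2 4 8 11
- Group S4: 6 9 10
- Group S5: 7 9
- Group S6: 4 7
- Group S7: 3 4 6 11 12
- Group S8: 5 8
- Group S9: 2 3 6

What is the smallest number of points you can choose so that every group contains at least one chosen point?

The 4 points {6, 7, 8, 11} hit every group.
No choice of 3 points meets every group, so 4 is the minimum.

4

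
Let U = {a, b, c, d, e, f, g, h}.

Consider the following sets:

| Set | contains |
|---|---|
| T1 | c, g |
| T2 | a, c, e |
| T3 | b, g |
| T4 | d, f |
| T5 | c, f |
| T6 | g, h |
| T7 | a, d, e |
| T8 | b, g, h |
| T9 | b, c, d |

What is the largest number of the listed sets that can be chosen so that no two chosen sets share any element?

T3, T5, T7 are pairwise disjoint (T3={b,g}; T5={c,f}; T7={a,d,e}).
Every remaining set overlaps one of these, and no 4 of the listed sets are pairwise disjoint, so 3 is the maximum.

3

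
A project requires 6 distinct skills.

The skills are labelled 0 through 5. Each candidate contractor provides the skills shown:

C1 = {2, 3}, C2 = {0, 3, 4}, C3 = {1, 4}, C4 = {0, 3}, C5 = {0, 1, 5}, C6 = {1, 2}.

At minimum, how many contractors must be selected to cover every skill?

3

C2 and C5 and C6 together: C2 ∪ C5 ∪ C6 = {0, 1, 2, 3, 4, 5} — every skill is covered.
Only C5 contains 5, so C5 is forced; the remaining 3 skills need at least 2 more contractors (each remaining contractor adds at most 2) — so at least 3 contractors are needed, and 3 is optimal.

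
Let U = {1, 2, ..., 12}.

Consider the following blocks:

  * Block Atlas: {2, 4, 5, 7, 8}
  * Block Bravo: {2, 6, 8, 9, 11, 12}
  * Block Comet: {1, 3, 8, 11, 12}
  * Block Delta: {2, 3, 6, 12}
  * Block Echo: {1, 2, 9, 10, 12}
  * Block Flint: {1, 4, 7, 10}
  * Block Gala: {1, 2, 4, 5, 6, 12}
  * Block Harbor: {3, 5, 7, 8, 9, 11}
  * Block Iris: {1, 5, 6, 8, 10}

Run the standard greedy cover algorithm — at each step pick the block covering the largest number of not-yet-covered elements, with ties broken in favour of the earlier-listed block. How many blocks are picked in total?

Greedy: pick Bravo (covers 6 new) → pick Flint (covers 4 new) → pick Harbor (covers 2 new). Total picks: 3.

3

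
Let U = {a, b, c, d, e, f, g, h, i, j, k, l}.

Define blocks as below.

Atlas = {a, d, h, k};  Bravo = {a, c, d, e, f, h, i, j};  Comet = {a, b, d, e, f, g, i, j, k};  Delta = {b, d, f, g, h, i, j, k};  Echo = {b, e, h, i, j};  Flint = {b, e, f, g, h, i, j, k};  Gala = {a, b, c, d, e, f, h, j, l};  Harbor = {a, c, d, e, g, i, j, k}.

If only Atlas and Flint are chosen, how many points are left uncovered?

Union of Atlas, Flint = {a, b, d, e, f, g, h, i, j, k}.
Not covered: c, l — 2 points.

2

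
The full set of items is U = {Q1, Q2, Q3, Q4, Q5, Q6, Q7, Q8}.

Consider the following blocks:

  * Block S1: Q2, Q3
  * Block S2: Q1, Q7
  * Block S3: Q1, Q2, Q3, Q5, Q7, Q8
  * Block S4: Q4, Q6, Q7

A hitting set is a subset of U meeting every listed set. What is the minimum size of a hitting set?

Take H = {Q3, Q7}. Each listed block contains at least one of these, so H is a hitting set of size 2.
The blocks S1, S4 are pairwise disjoint, so any hitting set needs a separate item for each — at least 2. Hence 2 is optimal.

2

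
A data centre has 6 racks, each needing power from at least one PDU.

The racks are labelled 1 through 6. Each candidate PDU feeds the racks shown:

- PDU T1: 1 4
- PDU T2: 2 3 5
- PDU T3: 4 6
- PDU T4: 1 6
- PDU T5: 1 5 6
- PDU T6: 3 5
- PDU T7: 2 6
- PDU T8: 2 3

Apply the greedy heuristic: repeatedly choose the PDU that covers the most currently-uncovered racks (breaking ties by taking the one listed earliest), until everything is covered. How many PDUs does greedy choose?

3

Greedy: pick T2 (covers 3 new) → pick T1 (covers 2 new) → pick T3 (covers 1 new). Total picks: 3.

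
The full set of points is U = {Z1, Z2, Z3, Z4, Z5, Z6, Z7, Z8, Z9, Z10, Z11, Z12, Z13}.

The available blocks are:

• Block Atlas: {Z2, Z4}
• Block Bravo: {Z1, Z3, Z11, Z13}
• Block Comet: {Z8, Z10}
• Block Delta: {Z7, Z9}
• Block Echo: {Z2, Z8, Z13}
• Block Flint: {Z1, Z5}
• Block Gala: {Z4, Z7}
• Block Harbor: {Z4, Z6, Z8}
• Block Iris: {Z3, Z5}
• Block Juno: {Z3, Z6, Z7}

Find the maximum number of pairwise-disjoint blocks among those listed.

4

Atlas, Comet, Flint, Juno are pairwise disjoint (Atlas={Z2,Z4}; Comet={Z8,Z10}; Flint={Z1,Z5}; Juno={Z3,Z6,Z7}).
Every remaining block overlaps one of these, and no 5 of the listed blocks are pairwise disjoint, so 4 is the maximum.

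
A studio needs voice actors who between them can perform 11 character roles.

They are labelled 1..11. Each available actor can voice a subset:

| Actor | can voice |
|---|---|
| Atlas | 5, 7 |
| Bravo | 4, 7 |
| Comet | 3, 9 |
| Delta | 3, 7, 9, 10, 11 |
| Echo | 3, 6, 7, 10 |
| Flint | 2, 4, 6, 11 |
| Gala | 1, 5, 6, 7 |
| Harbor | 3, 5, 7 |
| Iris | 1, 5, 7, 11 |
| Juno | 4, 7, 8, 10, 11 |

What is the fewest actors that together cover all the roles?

4

Take {Delta, Flint, Gala, Juno}. Their union is {1, 2, 3, 4, 5, 6, 7, 8, 9, 10, 11}, which is all 11 roles.
No 3 of the 10 actors cover everything (all 120 combinations miss at least one role), so 4 is optimal.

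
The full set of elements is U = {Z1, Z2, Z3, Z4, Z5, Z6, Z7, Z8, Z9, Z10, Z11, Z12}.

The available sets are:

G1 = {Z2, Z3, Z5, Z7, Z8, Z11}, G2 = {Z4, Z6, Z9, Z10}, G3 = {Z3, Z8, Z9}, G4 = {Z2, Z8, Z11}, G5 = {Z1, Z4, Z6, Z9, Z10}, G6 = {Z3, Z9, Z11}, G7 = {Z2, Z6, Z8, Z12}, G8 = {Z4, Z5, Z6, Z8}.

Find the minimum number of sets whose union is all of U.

3

G1, G5, and G7 cover everything between them: the union {Z1, Z2, Z3, Z4, Z5, Z6, Z7, Z8, Z9, Z10, Z11, Z12} is all of U.
Only G5 contains Z1, so G5 is forced; the remaining 7 elements need at least 2 more sets (each remaining set adds at most 6) — so at least 3 sets are needed, and 3 is optimal.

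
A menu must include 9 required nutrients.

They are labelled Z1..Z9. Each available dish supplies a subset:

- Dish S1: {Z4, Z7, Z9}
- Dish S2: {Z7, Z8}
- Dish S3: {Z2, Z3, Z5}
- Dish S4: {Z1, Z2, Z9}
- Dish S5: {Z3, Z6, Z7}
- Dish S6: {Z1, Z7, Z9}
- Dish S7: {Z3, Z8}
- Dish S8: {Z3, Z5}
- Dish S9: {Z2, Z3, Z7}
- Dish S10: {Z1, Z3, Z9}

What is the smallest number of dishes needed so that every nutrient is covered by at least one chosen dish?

5

S1 and S2 and S3 and S4 and S5 together: S1 ∪ S2 ∪ S3 ∪ S4 ∪ S5 = {Z1, Z2, Z3, Z4, Z5, Z6, Z7, Z8, Z9} — every nutrient is covered.
No 4 of the 10 dishes cover everything (all 210 combinations miss at least one nutrient), so 5 is optimal.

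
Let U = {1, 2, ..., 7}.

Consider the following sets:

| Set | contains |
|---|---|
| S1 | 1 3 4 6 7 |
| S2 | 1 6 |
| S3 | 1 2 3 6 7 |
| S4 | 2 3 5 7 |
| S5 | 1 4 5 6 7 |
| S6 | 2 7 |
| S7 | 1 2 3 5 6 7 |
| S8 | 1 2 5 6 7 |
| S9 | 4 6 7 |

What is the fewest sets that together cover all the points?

2

S5 and S7 cover everything between them: the union {1, 2, 3, 4, 5, 6, 7} is all of U.
No single set has all 7 points (the largest, S7, has 6), so 2 is optimal.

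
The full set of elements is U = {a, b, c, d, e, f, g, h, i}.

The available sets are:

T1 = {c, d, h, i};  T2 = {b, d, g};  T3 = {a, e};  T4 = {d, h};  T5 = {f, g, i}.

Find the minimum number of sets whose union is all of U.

4

T1 and T2 and T3 and T5 together: T1 ∪ T2 ∪ T3 ∪ T5 = {a, b, c, d, e, f, g, h, i} — every element is covered.
Only T1 contains c, so T1 is forced; the remaining 5 elements need at least 3 more sets (each remaining set adds at most 2) — so at least 4 sets are needed, and 4 is optimal.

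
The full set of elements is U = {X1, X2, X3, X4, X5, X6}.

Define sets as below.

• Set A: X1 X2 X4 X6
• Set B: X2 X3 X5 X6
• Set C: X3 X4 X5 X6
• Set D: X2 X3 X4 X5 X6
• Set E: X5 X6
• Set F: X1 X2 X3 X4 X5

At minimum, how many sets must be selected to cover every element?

2

A and C together: A ∪ C = {X1, X2, X3, X4, X5, X6} — every element is covered.
No single set has all 6 elements (the largest, D, has 5), so 2 is optimal.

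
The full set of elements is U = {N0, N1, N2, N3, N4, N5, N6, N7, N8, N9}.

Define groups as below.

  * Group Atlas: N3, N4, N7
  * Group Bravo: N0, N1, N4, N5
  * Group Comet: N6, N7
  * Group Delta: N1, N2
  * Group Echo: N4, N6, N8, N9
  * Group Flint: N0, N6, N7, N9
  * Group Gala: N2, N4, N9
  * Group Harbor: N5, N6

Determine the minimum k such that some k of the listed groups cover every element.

4

Atlas, Bravo, Delta, and Echo cover everything between them: the union {N0, N1, N2, N3, N4, N5, N6, N7, N8, N9} is all of U.
Only Atlas contains N3, so Atlas is forced; the remaining 7 elements need at least 3 more groups (each remaining group adds at most 3) — so at least 4 groups are needed, and 4 is optimal.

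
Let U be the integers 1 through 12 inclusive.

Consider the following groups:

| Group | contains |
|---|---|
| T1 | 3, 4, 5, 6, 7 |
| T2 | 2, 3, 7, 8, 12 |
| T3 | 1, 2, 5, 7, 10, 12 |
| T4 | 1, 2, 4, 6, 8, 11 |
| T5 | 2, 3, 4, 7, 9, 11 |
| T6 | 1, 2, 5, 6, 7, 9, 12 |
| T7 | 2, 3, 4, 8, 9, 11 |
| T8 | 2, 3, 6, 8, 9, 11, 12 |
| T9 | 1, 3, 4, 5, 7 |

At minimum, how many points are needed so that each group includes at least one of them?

2

The 2 points {4, 12} hit every group.
No single point lies in every group, so at least 2 are needed and 2 is optimal.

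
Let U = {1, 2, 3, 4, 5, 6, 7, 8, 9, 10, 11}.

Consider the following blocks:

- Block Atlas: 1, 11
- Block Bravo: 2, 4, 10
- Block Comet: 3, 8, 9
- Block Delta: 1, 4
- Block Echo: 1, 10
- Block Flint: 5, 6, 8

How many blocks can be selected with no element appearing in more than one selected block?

3

Atlas, Bravo, Comet are pairwise disjoint (Atlas={1,11}; Bravo={2,4,10}; Comet={3,8,9}).
Every remaining block overlaps one of these, and no 4 of the listed blocks are pairwise disjoint, so 3 is the maximum.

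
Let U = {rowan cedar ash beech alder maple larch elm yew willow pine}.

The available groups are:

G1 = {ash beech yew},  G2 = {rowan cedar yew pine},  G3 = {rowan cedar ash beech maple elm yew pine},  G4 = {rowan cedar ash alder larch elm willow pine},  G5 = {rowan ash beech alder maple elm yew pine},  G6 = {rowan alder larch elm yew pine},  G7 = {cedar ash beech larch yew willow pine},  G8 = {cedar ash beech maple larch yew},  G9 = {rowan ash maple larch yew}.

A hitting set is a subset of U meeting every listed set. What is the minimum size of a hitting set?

2

Take H = {larch, yew}. Each listed group contains at least one of these, so H is a hitting set of size 2.
No single item lies in every group, so at least 2 are needed and 2 is optimal.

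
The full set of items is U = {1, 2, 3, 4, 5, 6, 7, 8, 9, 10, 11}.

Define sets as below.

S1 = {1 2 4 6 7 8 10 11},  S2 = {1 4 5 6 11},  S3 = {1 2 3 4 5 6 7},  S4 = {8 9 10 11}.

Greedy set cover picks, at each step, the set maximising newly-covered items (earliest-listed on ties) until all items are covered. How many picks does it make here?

Greedy: pick S1 (covers 8 new) → pick S3 (covers 2 new) → pick S4 (covers 1 new). Total picks: 3.
(The true minimum cover uses only 2 sets, so greedy is not optimal here.)

3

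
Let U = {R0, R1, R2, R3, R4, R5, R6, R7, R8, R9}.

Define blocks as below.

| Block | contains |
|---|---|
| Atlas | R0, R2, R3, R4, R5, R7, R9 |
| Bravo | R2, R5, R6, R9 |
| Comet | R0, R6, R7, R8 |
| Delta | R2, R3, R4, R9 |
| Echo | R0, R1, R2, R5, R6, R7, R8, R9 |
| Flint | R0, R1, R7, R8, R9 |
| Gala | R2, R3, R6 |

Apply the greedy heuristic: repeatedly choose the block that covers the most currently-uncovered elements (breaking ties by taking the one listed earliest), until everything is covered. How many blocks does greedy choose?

2

Greedy: pick Echo (covers 8 new) → pick Atlas (covers 2 new). Total picks: 2.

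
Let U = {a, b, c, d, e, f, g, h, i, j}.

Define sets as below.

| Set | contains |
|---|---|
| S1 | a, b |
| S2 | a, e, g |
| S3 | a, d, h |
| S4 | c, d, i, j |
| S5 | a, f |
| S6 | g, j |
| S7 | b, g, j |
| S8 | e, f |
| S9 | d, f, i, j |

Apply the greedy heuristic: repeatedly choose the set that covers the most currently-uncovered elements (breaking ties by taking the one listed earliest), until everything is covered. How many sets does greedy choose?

Greedy: pick S4 (covers 4 new) → pick S2 (covers 3 new) → pick S1 (covers 1 new) → pick S3 (covers 1 new) → pick S5 (covers 1 new). Total picks: 5.
(The true minimum cover uses only 4 sets, so greedy is not optimal here.)

5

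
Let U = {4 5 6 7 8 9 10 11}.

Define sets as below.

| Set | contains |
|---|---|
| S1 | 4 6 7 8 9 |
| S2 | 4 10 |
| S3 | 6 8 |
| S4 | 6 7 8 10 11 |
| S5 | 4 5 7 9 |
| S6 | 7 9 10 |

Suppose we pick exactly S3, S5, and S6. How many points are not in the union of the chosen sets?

1

Union of S3, S5, S6 = {4, 5, 6, 7, 8, 9, 10}.
Not covered: 11 — 1 point.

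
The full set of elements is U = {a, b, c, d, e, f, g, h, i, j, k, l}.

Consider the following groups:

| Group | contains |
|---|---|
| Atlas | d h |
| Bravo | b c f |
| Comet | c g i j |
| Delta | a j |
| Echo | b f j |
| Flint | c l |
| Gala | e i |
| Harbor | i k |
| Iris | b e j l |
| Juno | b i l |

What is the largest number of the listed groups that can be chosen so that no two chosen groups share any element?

Atlas, Delta, Flint, Harbor are pairwise disjoint (Atlas={d,h}; Delta={a,j}; Flint={c,l}; Harbor={i,k}).
Every remaining group overlaps one of these, and no 5 of the listed groups are pairwise disjoint, so 4 is the maximum.

4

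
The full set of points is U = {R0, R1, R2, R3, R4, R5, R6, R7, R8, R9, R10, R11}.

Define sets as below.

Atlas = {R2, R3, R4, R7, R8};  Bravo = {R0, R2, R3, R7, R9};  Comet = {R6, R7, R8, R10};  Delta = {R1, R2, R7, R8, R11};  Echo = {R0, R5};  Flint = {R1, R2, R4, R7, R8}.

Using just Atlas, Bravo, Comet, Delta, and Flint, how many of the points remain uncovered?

1

Union of Atlas, Bravo, Comet, Delta, Flint = {R0, R1, R2, R3, R4, R6, R7, R8, R9, R10, R11}.
Not covered: R5 — 1 point.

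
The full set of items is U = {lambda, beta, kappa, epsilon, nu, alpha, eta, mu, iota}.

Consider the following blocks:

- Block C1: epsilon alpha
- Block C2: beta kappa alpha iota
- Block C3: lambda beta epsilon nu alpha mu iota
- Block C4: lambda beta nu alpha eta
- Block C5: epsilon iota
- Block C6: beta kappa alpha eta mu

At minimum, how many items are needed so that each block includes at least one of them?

2

Take H = {beta, epsilon}. Each listed block contains at least one of these, so H is a hitting set of size 2.
The blocks C4, C5 are pairwise disjoint, so any hitting set needs a separate item for each — at least 2. Hence 2 is optimal.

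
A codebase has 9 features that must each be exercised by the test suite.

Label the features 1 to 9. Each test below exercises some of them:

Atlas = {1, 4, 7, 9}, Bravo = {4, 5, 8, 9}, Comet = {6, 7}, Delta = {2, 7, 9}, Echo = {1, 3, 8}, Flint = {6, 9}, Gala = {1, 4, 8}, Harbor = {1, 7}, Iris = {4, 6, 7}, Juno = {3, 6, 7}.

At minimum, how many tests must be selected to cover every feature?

Bravo and Comet and Delta and Echo together: Bravo ∪ Comet ∪ Delta ∪ Echo = {1, 2, 3, 4, 5, 6, 7, 8, 9} — every feature is covered.
No 3 of the 10 tests cover everything (all 120 combinations miss at least one feature), so 4 is optimal.

4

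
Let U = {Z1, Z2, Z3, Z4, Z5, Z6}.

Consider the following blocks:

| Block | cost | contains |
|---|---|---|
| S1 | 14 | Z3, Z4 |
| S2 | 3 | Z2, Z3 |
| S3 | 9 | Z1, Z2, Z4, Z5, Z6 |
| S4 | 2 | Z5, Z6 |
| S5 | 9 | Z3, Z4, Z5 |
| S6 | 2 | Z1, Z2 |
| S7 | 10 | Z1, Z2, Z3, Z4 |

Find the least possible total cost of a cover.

S2, S3 together cover every element (S2 ∪ S3 = {Z1, Z2, Z3, Z4, Z5, Z6}); total cost 3 + 9 = 12.
The greedy pick S4, S6, S2, S3 costs 16; no covering selection beats 12.

12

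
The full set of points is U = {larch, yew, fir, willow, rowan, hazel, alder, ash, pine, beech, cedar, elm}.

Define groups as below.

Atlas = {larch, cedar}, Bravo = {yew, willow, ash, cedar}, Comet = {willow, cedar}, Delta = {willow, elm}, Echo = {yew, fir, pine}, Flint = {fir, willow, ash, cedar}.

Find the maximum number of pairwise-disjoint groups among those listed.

3

Atlas, Delta, Echo are pairwise disjoint (Atlas={larch,cedar}; Delta={willow,elm}; Echo={yew,fir,pine}).
Every remaining group overlaps one of these, and no 4 of the listed groups are pairwise disjoint, so 3 is the maximum.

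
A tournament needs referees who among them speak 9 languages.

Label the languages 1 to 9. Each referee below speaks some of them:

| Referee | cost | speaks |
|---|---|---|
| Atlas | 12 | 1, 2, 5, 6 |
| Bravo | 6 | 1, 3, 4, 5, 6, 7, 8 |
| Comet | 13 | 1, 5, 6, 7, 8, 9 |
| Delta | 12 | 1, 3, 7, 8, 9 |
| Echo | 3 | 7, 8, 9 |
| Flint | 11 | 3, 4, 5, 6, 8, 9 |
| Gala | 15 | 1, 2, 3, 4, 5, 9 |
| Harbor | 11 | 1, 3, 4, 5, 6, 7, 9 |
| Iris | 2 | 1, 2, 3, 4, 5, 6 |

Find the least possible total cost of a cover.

5

Echo, Iris together cover every language (Echo ∪ Iris = {1, 2, 3, 4, 5, 6, 7, 8, 9}); total cost 3 + 2 = 5.
No covering selection has total cost below 5.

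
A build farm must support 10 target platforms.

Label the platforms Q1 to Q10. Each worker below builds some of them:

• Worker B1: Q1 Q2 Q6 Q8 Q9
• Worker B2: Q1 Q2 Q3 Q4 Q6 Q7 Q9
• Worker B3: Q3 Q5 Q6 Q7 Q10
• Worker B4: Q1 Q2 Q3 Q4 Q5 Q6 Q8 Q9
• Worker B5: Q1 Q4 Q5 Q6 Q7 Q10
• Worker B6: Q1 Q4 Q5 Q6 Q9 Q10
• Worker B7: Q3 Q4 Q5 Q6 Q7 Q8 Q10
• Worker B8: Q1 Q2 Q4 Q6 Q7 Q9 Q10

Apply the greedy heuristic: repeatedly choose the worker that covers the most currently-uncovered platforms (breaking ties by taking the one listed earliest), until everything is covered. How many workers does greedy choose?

Greedy: pick B4 (covers 8 new) → pick B3 (covers 2 new). Total picks: 2.

2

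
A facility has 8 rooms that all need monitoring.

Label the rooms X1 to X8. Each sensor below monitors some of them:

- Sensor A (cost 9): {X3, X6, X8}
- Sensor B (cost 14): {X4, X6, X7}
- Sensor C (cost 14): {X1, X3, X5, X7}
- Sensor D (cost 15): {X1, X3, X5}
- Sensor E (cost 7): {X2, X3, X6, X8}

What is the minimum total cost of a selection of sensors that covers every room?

35

B, C, E together cover every room (B ∪ C ∪ E = {X1, X2, X3, X4, X5, X6, X7, X8}); total cost 14 + 14 + 7 = 35.
No covering selection has total cost below 35.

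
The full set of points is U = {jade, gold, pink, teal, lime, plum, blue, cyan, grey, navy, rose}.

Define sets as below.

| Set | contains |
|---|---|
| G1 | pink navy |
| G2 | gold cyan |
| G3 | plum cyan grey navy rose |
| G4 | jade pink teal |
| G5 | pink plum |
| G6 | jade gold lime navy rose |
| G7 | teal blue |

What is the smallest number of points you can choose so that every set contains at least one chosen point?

Take H = {gold, pink, teal, grey}. Each listed set contains at least one of these, so H is a hitting set of size 4.
No choice of 3 points meets every set, so 4 is the minimum.

4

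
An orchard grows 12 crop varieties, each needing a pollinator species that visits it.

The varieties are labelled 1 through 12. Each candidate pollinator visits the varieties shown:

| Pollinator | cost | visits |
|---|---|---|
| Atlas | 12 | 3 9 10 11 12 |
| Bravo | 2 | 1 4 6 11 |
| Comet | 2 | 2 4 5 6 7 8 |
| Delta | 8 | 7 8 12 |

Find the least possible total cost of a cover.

16

Atlas, Bravo, Comet together cover every variety (Atlas ∪ Bravo ∪ Comet = {1, 2, 3, 4, 5, 6, 7, 8, 9, 10, 11, 12}); total cost 12 + 2 + 2 = 16.
No covering selection has total cost below 16.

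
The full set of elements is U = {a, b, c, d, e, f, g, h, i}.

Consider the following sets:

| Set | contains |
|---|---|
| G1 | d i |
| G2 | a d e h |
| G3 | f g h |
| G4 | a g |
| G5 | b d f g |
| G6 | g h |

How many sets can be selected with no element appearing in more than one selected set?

G1, G3 are pairwise disjoint (G1={d,i}; G3={f,g,h}).
Every remaining set overlaps one of these, and no 3 of the listed sets are pairwise disjoint, so 2 is the maximum.

2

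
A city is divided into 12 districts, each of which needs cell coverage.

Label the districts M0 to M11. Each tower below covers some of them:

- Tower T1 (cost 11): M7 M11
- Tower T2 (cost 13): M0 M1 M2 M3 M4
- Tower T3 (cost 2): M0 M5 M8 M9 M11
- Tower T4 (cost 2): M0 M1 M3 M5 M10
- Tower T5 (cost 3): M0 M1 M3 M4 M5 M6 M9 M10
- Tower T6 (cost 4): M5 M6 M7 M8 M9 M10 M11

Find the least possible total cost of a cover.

17

T2, T6 together cover every district (T2 ∪ T6 = {M0, M1, M2, M3, M4, M5, M6, M7, M8, M9, M10, M11}); total cost 13 + 4 = 17.
The greedy pick T5, T3, T6, T2 costs 22; no covering selection beats 17.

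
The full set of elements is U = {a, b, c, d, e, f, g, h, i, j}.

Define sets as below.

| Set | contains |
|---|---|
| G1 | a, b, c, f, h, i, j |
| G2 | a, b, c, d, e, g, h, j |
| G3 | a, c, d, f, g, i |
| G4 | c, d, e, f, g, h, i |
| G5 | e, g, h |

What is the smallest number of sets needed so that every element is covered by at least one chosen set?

2

Take {G1, G2}. Their union is {a, b, c, d, e, f, g, h, i, j}, which is all 10 elements.
No single set has all 10 elements (the largest, G2, has 8), so 2 is optimal.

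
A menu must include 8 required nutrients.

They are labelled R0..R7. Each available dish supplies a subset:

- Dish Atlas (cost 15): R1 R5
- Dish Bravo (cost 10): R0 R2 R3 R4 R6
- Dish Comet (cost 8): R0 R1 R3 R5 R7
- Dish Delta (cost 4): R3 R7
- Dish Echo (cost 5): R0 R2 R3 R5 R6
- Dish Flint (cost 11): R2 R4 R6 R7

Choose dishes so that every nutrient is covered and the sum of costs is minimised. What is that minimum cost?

Bravo, Comet together cover every nutrient (Bravo ∪ Comet = {R0, R1, R2, R3, R4, R5, R6, R7}); total cost 10 + 8 = 18.
The greedy pick Echo, Comet, Bravo costs 23; no covering selection beats 18.

18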